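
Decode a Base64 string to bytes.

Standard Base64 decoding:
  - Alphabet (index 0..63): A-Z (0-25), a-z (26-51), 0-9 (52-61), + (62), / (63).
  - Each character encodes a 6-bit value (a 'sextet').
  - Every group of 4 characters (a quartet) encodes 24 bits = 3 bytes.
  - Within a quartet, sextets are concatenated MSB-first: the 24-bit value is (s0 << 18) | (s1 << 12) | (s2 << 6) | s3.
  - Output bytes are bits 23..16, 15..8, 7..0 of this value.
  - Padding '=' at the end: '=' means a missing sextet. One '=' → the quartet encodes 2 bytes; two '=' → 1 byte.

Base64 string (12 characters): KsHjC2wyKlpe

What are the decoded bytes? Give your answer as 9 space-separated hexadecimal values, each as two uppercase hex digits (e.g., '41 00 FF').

Answer: 2A C1 E3 0B 6C 32 2A 5A 5E

Derivation:
After char 0 ('K'=10): chars_in_quartet=1 acc=0xA bytes_emitted=0
After char 1 ('s'=44): chars_in_quartet=2 acc=0x2AC bytes_emitted=0
After char 2 ('H'=7): chars_in_quartet=3 acc=0xAB07 bytes_emitted=0
After char 3 ('j'=35): chars_in_quartet=4 acc=0x2AC1E3 -> emit 2A C1 E3, reset; bytes_emitted=3
After char 4 ('C'=2): chars_in_quartet=1 acc=0x2 bytes_emitted=3
After char 5 ('2'=54): chars_in_quartet=2 acc=0xB6 bytes_emitted=3
After char 6 ('w'=48): chars_in_quartet=3 acc=0x2DB0 bytes_emitted=3
After char 7 ('y'=50): chars_in_quartet=4 acc=0xB6C32 -> emit 0B 6C 32, reset; bytes_emitted=6
After char 8 ('K'=10): chars_in_quartet=1 acc=0xA bytes_emitted=6
After char 9 ('l'=37): chars_in_quartet=2 acc=0x2A5 bytes_emitted=6
After char 10 ('p'=41): chars_in_quartet=3 acc=0xA969 bytes_emitted=6
After char 11 ('e'=30): chars_in_quartet=4 acc=0x2A5A5E -> emit 2A 5A 5E, reset; bytes_emitted=9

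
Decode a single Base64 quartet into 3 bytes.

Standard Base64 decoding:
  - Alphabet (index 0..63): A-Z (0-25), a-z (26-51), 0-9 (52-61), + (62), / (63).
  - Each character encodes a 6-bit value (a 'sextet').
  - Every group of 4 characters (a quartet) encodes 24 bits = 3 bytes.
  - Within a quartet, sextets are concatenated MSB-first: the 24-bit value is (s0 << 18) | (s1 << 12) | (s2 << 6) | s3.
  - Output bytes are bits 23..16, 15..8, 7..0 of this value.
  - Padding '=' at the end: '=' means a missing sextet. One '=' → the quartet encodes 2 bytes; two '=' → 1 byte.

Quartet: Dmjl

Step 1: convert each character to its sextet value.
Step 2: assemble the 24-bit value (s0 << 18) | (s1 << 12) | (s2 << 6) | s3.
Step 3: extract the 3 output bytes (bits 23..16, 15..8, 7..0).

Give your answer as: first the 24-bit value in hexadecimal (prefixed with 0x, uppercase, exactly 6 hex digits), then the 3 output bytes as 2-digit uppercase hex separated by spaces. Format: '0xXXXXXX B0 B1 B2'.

Sextets: D=3, m=38, j=35, l=37
24-bit: (3<<18) | (38<<12) | (35<<6) | 37
      = 0x0C0000 | 0x026000 | 0x0008C0 | 0x000025
      = 0x0E68E5
Bytes: (v>>16)&0xFF=0E, (v>>8)&0xFF=68, v&0xFF=E5

Answer: 0x0E68E5 0E 68 E5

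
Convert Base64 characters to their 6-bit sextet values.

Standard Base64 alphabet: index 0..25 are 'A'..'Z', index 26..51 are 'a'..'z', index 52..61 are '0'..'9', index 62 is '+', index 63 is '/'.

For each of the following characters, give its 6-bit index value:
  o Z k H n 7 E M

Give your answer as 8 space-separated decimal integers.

'o': a..z range, 26 + ord('o') − ord('a') = 40
'Z': A..Z range, ord('Z') − ord('A') = 25
'k': a..z range, 26 + ord('k') − ord('a') = 36
'H': A..Z range, ord('H') − ord('A') = 7
'n': a..z range, 26 + ord('n') − ord('a') = 39
'7': 0..9 range, 52 + ord('7') − ord('0') = 59
'E': A..Z range, ord('E') − ord('A') = 4
'M': A..Z range, ord('M') − ord('A') = 12

Answer: 40 25 36 7 39 59 4 12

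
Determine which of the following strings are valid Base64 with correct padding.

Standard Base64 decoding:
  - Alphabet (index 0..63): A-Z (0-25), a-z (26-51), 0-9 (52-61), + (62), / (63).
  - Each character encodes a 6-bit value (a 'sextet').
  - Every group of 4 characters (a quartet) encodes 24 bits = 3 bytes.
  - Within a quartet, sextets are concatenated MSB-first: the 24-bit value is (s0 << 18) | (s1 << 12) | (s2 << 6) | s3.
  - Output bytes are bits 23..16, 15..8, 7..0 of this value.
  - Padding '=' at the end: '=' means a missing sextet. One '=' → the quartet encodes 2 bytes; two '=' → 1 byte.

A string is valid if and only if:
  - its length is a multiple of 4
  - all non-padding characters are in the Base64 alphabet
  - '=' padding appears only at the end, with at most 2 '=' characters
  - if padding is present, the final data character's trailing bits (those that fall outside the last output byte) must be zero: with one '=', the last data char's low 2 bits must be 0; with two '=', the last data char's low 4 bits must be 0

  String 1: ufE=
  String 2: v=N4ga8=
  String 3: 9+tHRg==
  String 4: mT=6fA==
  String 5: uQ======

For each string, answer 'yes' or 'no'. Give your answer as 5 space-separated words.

String 1: 'ufE=' → valid
String 2: 'v=N4ga8=' → invalid (bad char(s): ['=']; '=' in middle)
String 3: '9+tHRg==' → valid
String 4: 'mT=6fA==' → invalid (bad char(s): ['=']; '=' in middle)
String 5: 'uQ======' → invalid (6 pad chars (max 2))

Answer: yes no yes no no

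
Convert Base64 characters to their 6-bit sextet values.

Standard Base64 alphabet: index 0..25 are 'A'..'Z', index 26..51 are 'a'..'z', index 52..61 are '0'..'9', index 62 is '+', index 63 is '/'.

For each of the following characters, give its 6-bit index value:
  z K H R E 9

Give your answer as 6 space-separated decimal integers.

'z': a..z range, 26 + ord('z') − ord('a') = 51
'K': A..Z range, ord('K') − ord('A') = 10
'H': A..Z range, ord('H') − ord('A') = 7
'R': A..Z range, ord('R') − ord('A') = 17
'E': A..Z range, ord('E') − ord('A') = 4
'9': 0..9 range, 52 + ord('9') − ord('0') = 61

Answer: 51 10 7 17 4 61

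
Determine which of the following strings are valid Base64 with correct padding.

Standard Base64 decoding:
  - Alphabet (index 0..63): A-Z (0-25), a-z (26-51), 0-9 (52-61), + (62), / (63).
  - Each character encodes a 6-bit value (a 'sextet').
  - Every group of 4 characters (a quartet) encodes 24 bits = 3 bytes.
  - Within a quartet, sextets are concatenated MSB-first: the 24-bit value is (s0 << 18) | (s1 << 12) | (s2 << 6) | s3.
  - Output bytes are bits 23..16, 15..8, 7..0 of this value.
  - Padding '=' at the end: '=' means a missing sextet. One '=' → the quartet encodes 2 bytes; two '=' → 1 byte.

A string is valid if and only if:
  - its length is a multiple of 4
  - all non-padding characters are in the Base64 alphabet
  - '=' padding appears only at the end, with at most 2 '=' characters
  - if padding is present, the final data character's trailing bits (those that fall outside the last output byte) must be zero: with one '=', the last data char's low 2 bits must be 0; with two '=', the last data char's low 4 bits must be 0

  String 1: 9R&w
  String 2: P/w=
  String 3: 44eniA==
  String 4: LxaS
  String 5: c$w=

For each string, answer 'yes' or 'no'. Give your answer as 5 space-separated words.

Answer: no yes yes yes no

Derivation:
String 1: '9R&w' → invalid (bad char(s): ['&'])
String 2: 'P/w=' → valid
String 3: '44eniA==' → valid
String 4: 'LxaS' → valid
String 5: 'c$w=' → invalid (bad char(s): ['$'])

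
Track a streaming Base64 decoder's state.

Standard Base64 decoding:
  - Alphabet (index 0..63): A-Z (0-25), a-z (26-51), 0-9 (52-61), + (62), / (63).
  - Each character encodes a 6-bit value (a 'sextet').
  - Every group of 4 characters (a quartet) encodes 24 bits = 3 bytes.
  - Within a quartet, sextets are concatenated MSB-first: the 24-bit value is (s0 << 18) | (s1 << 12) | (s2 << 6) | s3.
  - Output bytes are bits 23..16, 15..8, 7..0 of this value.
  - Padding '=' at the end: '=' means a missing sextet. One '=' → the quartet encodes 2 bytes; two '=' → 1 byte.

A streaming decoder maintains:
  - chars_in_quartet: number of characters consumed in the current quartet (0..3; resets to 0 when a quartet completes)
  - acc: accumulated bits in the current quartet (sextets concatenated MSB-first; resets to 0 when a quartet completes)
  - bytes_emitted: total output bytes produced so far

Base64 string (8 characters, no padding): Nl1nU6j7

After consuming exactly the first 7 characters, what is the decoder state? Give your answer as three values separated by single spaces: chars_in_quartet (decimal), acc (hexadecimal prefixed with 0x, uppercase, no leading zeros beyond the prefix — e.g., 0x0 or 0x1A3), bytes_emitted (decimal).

After char 0 ('N'=13): chars_in_quartet=1 acc=0xD bytes_emitted=0
After char 1 ('l'=37): chars_in_quartet=2 acc=0x365 bytes_emitted=0
After char 2 ('1'=53): chars_in_quartet=3 acc=0xD975 bytes_emitted=0
After char 3 ('n'=39): chars_in_quartet=4 acc=0x365D67 -> emit 36 5D 67, reset; bytes_emitted=3
After char 4 ('U'=20): chars_in_quartet=1 acc=0x14 bytes_emitted=3
After char 5 ('6'=58): chars_in_quartet=2 acc=0x53A bytes_emitted=3
After char 6 ('j'=35): chars_in_quartet=3 acc=0x14EA3 bytes_emitted=3

Answer: 3 0x14EA3 3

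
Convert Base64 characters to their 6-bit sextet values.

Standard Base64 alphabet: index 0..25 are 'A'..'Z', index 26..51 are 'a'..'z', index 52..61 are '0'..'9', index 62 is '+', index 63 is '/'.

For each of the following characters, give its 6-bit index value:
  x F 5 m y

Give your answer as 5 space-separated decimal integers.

Answer: 49 5 57 38 50

Derivation:
'x': a..z range, 26 + ord('x') − ord('a') = 49
'F': A..Z range, ord('F') − ord('A') = 5
'5': 0..9 range, 52 + ord('5') − ord('0') = 57
'm': a..z range, 26 + ord('m') − ord('a') = 38
'y': a..z range, 26 + ord('y') − ord('a') = 50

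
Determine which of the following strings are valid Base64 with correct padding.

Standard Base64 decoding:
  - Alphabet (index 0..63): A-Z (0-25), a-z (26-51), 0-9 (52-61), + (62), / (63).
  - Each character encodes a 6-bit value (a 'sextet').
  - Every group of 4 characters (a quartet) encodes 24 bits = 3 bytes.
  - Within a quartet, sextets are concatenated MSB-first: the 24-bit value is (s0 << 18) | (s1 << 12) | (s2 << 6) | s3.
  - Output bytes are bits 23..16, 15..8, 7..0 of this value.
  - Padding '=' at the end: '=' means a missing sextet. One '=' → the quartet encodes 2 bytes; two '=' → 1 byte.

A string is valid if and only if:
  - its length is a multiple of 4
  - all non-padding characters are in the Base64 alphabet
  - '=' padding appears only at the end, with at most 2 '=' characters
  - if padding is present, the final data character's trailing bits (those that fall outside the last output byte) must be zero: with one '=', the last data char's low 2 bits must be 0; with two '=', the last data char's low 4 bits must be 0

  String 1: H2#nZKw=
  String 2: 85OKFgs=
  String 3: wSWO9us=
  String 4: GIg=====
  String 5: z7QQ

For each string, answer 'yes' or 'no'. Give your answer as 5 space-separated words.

String 1: 'H2#nZKw=' → invalid (bad char(s): ['#'])
String 2: '85OKFgs=' → valid
String 3: 'wSWO9us=' → valid
String 4: 'GIg=====' → invalid (5 pad chars (max 2))
String 5: 'z7QQ' → valid

Answer: no yes yes no yes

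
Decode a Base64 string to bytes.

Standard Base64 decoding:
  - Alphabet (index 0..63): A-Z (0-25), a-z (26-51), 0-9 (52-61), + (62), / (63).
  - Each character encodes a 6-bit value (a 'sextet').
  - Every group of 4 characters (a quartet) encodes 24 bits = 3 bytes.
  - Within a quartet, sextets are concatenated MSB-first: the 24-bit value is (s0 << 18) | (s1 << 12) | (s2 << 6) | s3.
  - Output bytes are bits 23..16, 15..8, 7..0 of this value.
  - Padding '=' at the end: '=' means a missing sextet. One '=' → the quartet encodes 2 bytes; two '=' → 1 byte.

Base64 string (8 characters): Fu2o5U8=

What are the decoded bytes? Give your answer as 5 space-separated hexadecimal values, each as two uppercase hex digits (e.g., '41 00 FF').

Answer: 16 ED A8 E5 4F

Derivation:
After char 0 ('F'=5): chars_in_quartet=1 acc=0x5 bytes_emitted=0
After char 1 ('u'=46): chars_in_quartet=2 acc=0x16E bytes_emitted=0
After char 2 ('2'=54): chars_in_quartet=3 acc=0x5BB6 bytes_emitted=0
After char 3 ('o'=40): chars_in_quartet=4 acc=0x16EDA8 -> emit 16 ED A8, reset; bytes_emitted=3
After char 4 ('5'=57): chars_in_quartet=1 acc=0x39 bytes_emitted=3
After char 5 ('U'=20): chars_in_quartet=2 acc=0xE54 bytes_emitted=3
After char 6 ('8'=60): chars_in_quartet=3 acc=0x3953C bytes_emitted=3
Padding '=': partial quartet acc=0x3953C -> emit E5 4F; bytes_emitted=5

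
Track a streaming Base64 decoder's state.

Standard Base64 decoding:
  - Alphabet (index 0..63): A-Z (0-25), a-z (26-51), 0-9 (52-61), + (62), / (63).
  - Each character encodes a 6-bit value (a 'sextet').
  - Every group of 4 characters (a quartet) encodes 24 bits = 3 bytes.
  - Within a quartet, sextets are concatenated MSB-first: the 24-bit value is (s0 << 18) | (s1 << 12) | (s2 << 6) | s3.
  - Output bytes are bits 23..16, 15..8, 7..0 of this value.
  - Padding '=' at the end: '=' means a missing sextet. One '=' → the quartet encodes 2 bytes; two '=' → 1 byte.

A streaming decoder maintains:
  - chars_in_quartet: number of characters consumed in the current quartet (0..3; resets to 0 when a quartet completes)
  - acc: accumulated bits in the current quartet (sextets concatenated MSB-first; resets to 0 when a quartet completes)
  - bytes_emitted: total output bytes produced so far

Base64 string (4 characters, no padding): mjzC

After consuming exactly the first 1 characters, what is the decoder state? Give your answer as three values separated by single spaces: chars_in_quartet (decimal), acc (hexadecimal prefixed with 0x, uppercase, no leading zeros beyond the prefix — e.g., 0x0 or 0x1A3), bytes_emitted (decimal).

After char 0 ('m'=38): chars_in_quartet=1 acc=0x26 bytes_emitted=0

Answer: 1 0x26 0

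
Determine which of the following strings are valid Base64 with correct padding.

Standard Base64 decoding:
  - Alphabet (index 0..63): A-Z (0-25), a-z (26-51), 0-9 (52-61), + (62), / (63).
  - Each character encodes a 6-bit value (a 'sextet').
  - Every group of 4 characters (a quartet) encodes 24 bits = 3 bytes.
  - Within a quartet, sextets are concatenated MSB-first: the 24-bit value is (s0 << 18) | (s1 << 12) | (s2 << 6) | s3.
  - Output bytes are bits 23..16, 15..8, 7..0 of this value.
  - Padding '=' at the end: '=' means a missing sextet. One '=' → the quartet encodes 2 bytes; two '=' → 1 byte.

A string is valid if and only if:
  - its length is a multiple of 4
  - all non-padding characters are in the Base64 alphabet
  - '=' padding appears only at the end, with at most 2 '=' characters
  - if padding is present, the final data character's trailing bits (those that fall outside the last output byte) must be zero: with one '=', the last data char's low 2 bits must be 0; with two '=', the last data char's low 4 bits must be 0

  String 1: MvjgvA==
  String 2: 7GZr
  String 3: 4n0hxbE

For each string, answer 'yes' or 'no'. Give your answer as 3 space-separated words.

Answer: yes yes no

Derivation:
String 1: 'MvjgvA==' → valid
String 2: '7GZr' → valid
String 3: '4n0hxbE' → invalid (len=7 not mult of 4)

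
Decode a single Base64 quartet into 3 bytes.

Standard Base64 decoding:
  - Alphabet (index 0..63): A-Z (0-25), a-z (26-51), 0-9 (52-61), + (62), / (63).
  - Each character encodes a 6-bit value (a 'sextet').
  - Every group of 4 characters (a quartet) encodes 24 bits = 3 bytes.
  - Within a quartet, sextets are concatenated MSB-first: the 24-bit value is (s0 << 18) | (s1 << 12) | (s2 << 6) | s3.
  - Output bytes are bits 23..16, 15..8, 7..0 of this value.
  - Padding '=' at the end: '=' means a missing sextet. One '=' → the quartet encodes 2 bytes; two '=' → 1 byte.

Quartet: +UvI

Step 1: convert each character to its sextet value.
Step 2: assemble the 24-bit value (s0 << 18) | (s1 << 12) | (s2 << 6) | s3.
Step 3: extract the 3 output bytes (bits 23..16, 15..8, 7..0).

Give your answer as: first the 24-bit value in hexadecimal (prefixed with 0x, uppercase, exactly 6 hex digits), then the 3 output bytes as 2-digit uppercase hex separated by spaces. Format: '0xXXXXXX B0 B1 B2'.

Answer: 0xF94BC8 F9 4B C8

Derivation:
Sextets: +=62, U=20, v=47, I=8
24-bit: (62<<18) | (20<<12) | (47<<6) | 8
      = 0xF80000 | 0x014000 | 0x000BC0 | 0x000008
      = 0xF94BC8
Bytes: (v>>16)&0xFF=F9, (v>>8)&0xFF=4B, v&0xFF=C8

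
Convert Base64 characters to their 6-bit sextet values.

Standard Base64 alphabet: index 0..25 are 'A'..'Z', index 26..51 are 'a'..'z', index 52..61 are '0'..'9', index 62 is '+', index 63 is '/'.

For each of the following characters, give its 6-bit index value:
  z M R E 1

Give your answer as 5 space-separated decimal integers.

'z': a..z range, 26 + ord('z') − ord('a') = 51
'M': A..Z range, ord('M') − ord('A') = 12
'R': A..Z range, ord('R') − ord('A') = 17
'E': A..Z range, ord('E') − ord('A') = 4
'1': 0..9 range, 52 + ord('1') − ord('0') = 53

Answer: 51 12 17 4 53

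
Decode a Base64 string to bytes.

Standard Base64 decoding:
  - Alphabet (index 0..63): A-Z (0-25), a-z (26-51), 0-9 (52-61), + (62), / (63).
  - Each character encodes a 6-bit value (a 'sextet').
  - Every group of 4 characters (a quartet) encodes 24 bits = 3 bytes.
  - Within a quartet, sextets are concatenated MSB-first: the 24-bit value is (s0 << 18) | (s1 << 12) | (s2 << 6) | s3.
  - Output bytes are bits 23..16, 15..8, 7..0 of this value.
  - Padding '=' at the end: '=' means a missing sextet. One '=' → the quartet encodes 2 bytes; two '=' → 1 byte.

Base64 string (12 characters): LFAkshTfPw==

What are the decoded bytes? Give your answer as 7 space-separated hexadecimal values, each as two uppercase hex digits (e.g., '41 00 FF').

Answer: 2C 50 24 B2 14 DF 3F

Derivation:
After char 0 ('L'=11): chars_in_quartet=1 acc=0xB bytes_emitted=0
After char 1 ('F'=5): chars_in_quartet=2 acc=0x2C5 bytes_emitted=0
After char 2 ('A'=0): chars_in_quartet=3 acc=0xB140 bytes_emitted=0
After char 3 ('k'=36): chars_in_quartet=4 acc=0x2C5024 -> emit 2C 50 24, reset; bytes_emitted=3
After char 4 ('s'=44): chars_in_quartet=1 acc=0x2C bytes_emitted=3
After char 5 ('h'=33): chars_in_quartet=2 acc=0xB21 bytes_emitted=3
After char 6 ('T'=19): chars_in_quartet=3 acc=0x2C853 bytes_emitted=3
After char 7 ('f'=31): chars_in_quartet=4 acc=0xB214DF -> emit B2 14 DF, reset; bytes_emitted=6
After char 8 ('P'=15): chars_in_quartet=1 acc=0xF bytes_emitted=6
After char 9 ('w'=48): chars_in_quartet=2 acc=0x3F0 bytes_emitted=6
Padding '==': partial quartet acc=0x3F0 -> emit 3F; bytes_emitted=7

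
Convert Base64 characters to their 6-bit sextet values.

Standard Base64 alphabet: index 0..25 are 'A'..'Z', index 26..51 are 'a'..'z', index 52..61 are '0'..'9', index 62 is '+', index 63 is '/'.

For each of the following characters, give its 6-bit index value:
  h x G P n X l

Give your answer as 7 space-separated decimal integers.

Answer: 33 49 6 15 39 23 37

Derivation:
'h': a..z range, 26 + ord('h') − ord('a') = 33
'x': a..z range, 26 + ord('x') − ord('a') = 49
'G': A..Z range, ord('G') − ord('A') = 6
'P': A..Z range, ord('P') − ord('A') = 15
'n': a..z range, 26 + ord('n') − ord('a') = 39
'X': A..Z range, ord('X') − ord('A') = 23
'l': a..z range, 26 + ord('l') − ord('a') = 37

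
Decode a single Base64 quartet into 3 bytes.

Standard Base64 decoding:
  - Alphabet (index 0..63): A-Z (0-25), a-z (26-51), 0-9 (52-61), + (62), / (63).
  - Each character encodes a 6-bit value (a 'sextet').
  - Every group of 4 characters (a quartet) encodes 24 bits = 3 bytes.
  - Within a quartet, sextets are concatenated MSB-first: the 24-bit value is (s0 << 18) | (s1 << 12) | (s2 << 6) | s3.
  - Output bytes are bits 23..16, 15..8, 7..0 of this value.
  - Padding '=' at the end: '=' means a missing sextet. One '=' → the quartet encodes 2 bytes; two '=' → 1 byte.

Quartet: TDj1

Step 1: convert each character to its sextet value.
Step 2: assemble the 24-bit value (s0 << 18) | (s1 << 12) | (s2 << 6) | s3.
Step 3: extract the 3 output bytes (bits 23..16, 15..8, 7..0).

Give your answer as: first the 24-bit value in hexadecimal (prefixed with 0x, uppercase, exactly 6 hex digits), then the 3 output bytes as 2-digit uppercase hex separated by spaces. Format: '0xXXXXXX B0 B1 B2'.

Sextets: T=19, D=3, j=35, 1=53
24-bit: (19<<18) | (3<<12) | (35<<6) | 53
      = 0x4C0000 | 0x003000 | 0x0008C0 | 0x000035
      = 0x4C38F5
Bytes: (v>>16)&0xFF=4C, (v>>8)&0xFF=38, v&0xFF=F5

Answer: 0x4C38F5 4C 38 F5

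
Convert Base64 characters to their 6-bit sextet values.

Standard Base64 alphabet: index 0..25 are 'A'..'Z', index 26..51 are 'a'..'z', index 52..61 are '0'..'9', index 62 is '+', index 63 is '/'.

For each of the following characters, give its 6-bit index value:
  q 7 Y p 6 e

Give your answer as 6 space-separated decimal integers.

Answer: 42 59 24 41 58 30

Derivation:
'q': a..z range, 26 + ord('q') − ord('a') = 42
'7': 0..9 range, 52 + ord('7') − ord('0') = 59
'Y': A..Z range, ord('Y') − ord('A') = 24
'p': a..z range, 26 + ord('p') − ord('a') = 41
'6': 0..9 range, 52 + ord('6') − ord('0') = 58
'e': a..z range, 26 + ord('e') − ord('a') = 30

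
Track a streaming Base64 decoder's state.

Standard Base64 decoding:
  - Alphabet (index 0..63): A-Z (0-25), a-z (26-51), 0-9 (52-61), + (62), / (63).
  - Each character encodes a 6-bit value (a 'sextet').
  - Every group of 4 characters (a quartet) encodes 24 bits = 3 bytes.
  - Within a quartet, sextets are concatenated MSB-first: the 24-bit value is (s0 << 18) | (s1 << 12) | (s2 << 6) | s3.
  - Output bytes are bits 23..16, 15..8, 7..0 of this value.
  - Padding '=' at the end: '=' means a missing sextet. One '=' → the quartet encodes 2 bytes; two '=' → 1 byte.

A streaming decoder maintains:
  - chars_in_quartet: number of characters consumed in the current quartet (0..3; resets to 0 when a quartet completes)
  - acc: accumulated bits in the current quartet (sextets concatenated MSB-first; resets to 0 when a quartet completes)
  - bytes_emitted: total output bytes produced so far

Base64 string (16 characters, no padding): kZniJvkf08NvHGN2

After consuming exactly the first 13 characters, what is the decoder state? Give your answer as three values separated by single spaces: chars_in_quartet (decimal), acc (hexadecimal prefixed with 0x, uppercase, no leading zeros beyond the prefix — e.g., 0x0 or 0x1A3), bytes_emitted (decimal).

Answer: 1 0x7 9

Derivation:
After char 0 ('k'=36): chars_in_quartet=1 acc=0x24 bytes_emitted=0
After char 1 ('Z'=25): chars_in_quartet=2 acc=0x919 bytes_emitted=0
After char 2 ('n'=39): chars_in_quartet=3 acc=0x24667 bytes_emitted=0
After char 3 ('i'=34): chars_in_quartet=4 acc=0x9199E2 -> emit 91 99 E2, reset; bytes_emitted=3
After char 4 ('J'=9): chars_in_quartet=1 acc=0x9 bytes_emitted=3
After char 5 ('v'=47): chars_in_quartet=2 acc=0x26F bytes_emitted=3
After char 6 ('k'=36): chars_in_quartet=3 acc=0x9BE4 bytes_emitted=3
After char 7 ('f'=31): chars_in_quartet=4 acc=0x26F91F -> emit 26 F9 1F, reset; bytes_emitted=6
After char 8 ('0'=52): chars_in_quartet=1 acc=0x34 bytes_emitted=6
After char 9 ('8'=60): chars_in_quartet=2 acc=0xD3C bytes_emitted=6
After char 10 ('N'=13): chars_in_quartet=3 acc=0x34F0D bytes_emitted=6
After char 11 ('v'=47): chars_in_quartet=4 acc=0xD3C36F -> emit D3 C3 6F, reset; bytes_emitted=9
After char 12 ('H'=7): chars_in_quartet=1 acc=0x7 bytes_emitted=9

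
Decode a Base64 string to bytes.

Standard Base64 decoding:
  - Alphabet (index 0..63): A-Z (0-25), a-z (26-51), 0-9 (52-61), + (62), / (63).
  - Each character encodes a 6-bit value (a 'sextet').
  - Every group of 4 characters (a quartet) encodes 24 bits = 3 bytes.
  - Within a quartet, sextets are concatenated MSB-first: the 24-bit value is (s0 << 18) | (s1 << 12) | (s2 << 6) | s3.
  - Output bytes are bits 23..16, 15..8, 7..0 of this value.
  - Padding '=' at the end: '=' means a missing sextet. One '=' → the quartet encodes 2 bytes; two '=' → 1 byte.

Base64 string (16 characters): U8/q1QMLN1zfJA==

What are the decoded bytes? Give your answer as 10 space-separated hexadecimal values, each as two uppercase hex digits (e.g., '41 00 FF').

Answer: 53 CF EA D5 03 0B 37 5C DF 24

Derivation:
After char 0 ('U'=20): chars_in_quartet=1 acc=0x14 bytes_emitted=0
After char 1 ('8'=60): chars_in_quartet=2 acc=0x53C bytes_emitted=0
After char 2 ('/'=63): chars_in_quartet=3 acc=0x14F3F bytes_emitted=0
After char 3 ('q'=42): chars_in_quartet=4 acc=0x53CFEA -> emit 53 CF EA, reset; bytes_emitted=3
After char 4 ('1'=53): chars_in_quartet=1 acc=0x35 bytes_emitted=3
After char 5 ('Q'=16): chars_in_quartet=2 acc=0xD50 bytes_emitted=3
After char 6 ('M'=12): chars_in_quartet=3 acc=0x3540C bytes_emitted=3
After char 7 ('L'=11): chars_in_quartet=4 acc=0xD5030B -> emit D5 03 0B, reset; bytes_emitted=6
After char 8 ('N'=13): chars_in_quartet=1 acc=0xD bytes_emitted=6
After char 9 ('1'=53): chars_in_quartet=2 acc=0x375 bytes_emitted=6
After char 10 ('z'=51): chars_in_quartet=3 acc=0xDD73 bytes_emitted=6
After char 11 ('f'=31): chars_in_quartet=4 acc=0x375CDF -> emit 37 5C DF, reset; bytes_emitted=9
After char 12 ('J'=9): chars_in_quartet=1 acc=0x9 bytes_emitted=9
After char 13 ('A'=0): chars_in_quartet=2 acc=0x240 bytes_emitted=9
Padding '==': partial quartet acc=0x240 -> emit 24; bytes_emitted=10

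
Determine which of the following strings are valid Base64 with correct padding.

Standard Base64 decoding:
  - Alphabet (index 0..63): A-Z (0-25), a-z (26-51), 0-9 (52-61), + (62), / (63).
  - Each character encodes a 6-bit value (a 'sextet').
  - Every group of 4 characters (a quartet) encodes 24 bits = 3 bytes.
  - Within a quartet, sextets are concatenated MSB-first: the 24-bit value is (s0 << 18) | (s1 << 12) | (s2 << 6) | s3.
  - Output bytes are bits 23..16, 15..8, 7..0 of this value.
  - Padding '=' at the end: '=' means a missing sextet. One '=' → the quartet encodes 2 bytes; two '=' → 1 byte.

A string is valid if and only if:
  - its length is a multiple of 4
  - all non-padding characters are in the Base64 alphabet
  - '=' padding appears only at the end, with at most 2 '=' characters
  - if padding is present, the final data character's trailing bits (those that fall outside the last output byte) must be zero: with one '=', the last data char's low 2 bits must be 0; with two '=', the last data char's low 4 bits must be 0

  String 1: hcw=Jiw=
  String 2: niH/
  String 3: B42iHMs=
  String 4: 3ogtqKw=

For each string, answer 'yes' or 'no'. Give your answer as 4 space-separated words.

Answer: no yes yes yes

Derivation:
String 1: 'hcw=Jiw=' → invalid (bad char(s): ['=']; '=' in middle)
String 2: 'niH/' → valid
String 3: 'B42iHMs=' → valid
String 4: '3ogtqKw=' → valid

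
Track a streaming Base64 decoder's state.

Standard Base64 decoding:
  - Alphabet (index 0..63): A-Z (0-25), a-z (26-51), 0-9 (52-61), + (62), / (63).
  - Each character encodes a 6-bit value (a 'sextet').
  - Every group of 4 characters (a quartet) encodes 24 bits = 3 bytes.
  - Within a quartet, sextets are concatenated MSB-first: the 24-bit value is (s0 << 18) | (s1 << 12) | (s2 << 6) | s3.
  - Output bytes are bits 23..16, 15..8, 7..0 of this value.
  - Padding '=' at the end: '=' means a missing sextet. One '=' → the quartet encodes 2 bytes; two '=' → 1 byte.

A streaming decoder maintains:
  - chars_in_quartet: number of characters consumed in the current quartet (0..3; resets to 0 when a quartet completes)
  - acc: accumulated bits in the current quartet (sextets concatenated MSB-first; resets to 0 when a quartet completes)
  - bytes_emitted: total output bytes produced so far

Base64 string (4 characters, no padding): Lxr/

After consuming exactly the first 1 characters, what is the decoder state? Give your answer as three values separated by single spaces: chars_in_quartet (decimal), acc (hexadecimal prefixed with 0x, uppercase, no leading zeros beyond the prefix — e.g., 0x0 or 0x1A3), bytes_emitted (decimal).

Answer: 1 0xB 0

Derivation:
After char 0 ('L'=11): chars_in_quartet=1 acc=0xB bytes_emitted=0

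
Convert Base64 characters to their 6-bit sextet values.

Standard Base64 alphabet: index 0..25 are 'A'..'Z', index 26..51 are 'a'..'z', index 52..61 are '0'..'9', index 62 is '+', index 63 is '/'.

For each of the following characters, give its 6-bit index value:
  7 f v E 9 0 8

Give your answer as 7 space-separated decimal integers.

Answer: 59 31 47 4 61 52 60

Derivation:
'7': 0..9 range, 52 + ord('7') − ord('0') = 59
'f': a..z range, 26 + ord('f') − ord('a') = 31
'v': a..z range, 26 + ord('v') − ord('a') = 47
'E': A..Z range, ord('E') − ord('A') = 4
'9': 0..9 range, 52 + ord('9') − ord('0') = 61
'0': 0..9 range, 52 + ord('0') − ord('0') = 52
'8': 0..9 range, 52 + ord('8') − ord('0') = 60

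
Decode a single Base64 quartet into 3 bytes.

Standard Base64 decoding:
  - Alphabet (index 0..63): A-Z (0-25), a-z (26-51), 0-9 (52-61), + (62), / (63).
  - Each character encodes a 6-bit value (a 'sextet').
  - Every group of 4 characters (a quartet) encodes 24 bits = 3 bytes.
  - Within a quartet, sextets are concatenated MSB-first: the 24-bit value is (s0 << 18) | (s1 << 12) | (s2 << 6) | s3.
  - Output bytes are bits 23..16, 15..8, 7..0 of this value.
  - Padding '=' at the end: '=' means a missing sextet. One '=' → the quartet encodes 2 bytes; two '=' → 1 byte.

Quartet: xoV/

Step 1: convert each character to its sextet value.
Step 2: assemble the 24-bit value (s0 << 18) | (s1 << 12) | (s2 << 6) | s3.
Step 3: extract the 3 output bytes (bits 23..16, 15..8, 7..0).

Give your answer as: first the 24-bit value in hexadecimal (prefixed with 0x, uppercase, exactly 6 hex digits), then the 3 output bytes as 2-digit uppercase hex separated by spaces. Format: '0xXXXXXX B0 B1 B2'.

Answer: 0xC6857F C6 85 7F

Derivation:
Sextets: x=49, o=40, V=21, /=63
24-bit: (49<<18) | (40<<12) | (21<<6) | 63
      = 0xC40000 | 0x028000 | 0x000540 | 0x00003F
      = 0xC6857F
Bytes: (v>>16)&0xFF=C6, (v>>8)&0xFF=85, v&0xFF=7F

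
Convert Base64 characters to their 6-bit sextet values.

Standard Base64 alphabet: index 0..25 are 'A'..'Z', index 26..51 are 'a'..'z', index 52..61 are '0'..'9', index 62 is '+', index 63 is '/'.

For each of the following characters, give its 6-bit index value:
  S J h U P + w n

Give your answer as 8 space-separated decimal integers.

'S': A..Z range, ord('S') − ord('A') = 18
'J': A..Z range, ord('J') − ord('A') = 9
'h': a..z range, 26 + ord('h') − ord('a') = 33
'U': A..Z range, ord('U') − ord('A') = 20
'P': A..Z range, ord('P') − ord('A') = 15
'+': index 62
'w': a..z range, 26 + ord('w') − ord('a') = 48
'n': a..z range, 26 + ord('n') − ord('a') = 39

Answer: 18 9 33 20 15 62 48 39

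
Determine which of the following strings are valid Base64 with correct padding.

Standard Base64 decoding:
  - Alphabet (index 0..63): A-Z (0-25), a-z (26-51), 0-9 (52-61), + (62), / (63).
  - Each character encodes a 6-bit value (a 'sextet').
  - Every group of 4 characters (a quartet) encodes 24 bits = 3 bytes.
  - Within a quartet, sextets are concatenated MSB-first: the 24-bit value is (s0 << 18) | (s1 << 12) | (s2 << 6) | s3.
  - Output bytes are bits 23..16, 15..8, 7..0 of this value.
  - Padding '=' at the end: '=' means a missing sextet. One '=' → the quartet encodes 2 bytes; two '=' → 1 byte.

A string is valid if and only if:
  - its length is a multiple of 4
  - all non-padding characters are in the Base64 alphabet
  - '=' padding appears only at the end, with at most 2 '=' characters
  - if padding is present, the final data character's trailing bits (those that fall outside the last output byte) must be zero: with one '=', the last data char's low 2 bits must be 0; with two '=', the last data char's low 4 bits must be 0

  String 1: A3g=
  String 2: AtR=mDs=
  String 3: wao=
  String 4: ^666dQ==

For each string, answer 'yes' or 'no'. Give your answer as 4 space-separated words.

String 1: 'A3g=' → valid
String 2: 'AtR=mDs=' → invalid (bad char(s): ['=']; '=' in middle)
String 3: 'wao=' → valid
String 4: '^666dQ==' → invalid (bad char(s): ['^'])

Answer: yes no yes no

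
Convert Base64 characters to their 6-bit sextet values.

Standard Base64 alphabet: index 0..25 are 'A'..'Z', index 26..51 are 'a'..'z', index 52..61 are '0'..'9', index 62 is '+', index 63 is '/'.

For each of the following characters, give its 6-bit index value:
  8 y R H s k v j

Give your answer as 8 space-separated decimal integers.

'8': 0..9 range, 52 + ord('8') − ord('0') = 60
'y': a..z range, 26 + ord('y') − ord('a') = 50
'R': A..Z range, ord('R') − ord('A') = 17
'H': A..Z range, ord('H') − ord('A') = 7
's': a..z range, 26 + ord('s') − ord('a') = 44
'k': a..z range, 26 + ord('k') − ord('a') = 36
'v': a..z range, 26 + ord('v') − ord('a') = 47
'j': a..z range, 26 + ord('j') − ord('a') = 35

Answer: 60 50 17 7 44 36 47 35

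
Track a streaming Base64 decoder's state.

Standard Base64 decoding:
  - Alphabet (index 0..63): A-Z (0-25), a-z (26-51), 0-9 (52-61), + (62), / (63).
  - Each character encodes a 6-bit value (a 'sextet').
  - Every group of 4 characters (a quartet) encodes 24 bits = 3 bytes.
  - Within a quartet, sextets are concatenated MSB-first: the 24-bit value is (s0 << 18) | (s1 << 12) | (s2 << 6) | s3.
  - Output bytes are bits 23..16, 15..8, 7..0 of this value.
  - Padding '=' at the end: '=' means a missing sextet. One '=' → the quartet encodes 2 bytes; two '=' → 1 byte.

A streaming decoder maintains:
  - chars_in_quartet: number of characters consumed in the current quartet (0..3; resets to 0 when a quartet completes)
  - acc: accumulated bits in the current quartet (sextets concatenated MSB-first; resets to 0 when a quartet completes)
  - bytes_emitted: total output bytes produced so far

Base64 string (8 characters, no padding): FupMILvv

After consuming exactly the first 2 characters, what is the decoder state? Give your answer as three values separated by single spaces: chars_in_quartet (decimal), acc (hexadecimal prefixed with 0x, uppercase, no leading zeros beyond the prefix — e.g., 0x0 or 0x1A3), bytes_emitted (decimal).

Answer: 2 0x16E 0

Derivation:
After char 0 ('F'=5): chars_in_quartet=1 acc=0x5 bytes_emitted=0
After char 1 ('u'=46): chars_in_quartet=2 acc=0x16E bytes_emitted=0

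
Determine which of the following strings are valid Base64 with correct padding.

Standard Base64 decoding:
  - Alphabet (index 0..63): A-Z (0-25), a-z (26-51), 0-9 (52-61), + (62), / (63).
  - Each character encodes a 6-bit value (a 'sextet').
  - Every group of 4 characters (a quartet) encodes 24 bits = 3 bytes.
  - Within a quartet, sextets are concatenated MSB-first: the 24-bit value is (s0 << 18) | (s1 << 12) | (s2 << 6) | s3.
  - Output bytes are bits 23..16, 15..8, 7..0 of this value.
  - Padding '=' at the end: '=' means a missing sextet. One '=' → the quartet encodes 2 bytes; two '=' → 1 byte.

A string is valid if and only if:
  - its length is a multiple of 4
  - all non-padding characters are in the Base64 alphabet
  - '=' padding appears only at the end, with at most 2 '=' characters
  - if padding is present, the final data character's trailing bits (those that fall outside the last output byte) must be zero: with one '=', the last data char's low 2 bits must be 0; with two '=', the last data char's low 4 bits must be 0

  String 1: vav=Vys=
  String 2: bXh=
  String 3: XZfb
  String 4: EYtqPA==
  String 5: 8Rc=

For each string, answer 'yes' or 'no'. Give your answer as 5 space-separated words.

Answer: no no yes yes yes

Derivation:
String 1: 'vav=Vys=' → invalid (bad char(s): ['=']; '=' in middle)
String 2: 'bXh=' → invalid (bad trailing bits)
String 3: 'XZfb' → valid
String 4: 'EYtqPA==' → valid
String 5: '8Rc=' → valid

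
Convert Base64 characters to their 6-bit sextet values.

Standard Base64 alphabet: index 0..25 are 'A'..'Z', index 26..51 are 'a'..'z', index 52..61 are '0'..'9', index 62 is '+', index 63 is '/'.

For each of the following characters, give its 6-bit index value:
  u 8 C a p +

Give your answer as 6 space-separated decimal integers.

'u': a..z range, 26 + ord('u') − ord('a') = 46
'8': 0..9 range, 52 + ord('8') − ord('0') = 60
'C': A..Z range, ord('C') − ord('A') = 2
'a': a..z range, 26 + ord('a') − ord('a') = 26
'p': a..z range, 26 + ord('p') − ord('a') = 41
'+': index 62

Answer: 46 60 2 26 41 62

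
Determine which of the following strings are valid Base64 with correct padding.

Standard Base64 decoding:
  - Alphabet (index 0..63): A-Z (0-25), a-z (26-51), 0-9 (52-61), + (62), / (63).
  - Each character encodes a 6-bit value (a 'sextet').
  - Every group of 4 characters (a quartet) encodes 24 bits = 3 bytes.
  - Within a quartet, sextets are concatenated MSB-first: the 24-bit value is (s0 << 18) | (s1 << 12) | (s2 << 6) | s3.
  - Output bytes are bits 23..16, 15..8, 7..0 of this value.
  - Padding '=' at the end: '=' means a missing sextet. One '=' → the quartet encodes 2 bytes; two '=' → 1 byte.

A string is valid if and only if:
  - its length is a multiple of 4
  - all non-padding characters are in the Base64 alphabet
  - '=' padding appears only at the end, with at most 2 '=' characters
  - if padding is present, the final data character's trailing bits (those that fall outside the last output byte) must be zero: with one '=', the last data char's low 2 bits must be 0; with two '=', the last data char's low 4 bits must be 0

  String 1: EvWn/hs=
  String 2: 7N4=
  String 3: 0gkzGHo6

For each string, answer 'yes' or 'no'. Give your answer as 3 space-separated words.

Answer: yes yes yes

Derivation:
String 1: 'EvWn/hs=' → valid
String 2: '7N4=' → valid
String 3: '0gkzGHo6' → valid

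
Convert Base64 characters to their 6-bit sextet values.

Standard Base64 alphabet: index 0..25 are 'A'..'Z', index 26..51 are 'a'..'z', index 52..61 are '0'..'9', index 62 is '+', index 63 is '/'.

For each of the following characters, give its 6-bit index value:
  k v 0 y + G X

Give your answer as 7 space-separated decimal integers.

'k': a..z range, 26 + ord('k') − ord('a') = 36
'v': a..z range, 26 + ord('v') − ord('a') = 47
'0': 0..9 range, 52 + ord('0') − ord('0') = 52
'y': a..z range, 26 + ord('y') − ord('a') = 50
'+': index 62
'G': A..Z range, ord('G') − ord('A') = 6
'X': A..Z range, ord('X') − ord('A') = 23

Answer: 36 47 52 50 62 6 23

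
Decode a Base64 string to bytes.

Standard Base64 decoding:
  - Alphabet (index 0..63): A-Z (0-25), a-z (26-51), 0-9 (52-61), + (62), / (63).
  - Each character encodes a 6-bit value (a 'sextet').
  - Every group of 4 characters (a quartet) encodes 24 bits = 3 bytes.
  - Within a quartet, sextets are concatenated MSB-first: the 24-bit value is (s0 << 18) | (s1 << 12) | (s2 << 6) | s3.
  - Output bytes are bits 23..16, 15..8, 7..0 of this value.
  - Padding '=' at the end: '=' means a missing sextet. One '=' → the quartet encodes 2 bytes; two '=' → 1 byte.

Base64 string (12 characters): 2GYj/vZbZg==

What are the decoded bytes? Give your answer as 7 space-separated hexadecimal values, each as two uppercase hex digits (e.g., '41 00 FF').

Answer: D8 66 23 FE F6 5B 66

Derivation:
After char 0 ('2'=54): chars_in_quartet=1 acc=0x36 bytes_emitted=0
After char 1 ('G'=6): chars_in_quartet=2 acc=0xD86 bytes_emitted=0
After char 2 ('Y'=24): chars_in_quartet=3 acc=0x36198 bytes_emitted=0
After char 3 ('j'=35): chars_in_quartet=4 acc=0xD86623 -> emit D8 66 23, reset; bytes_emitted=3
After char 4 ('/'=63): chars_in_quartet=1 acc=0x3F bytes_emitted=3
After char 5 ('v'=47): chars_in_quartet=2 acc=0xFEF bytes_emitted=3
After char 6 ('Z'=25): chars_in_quartet=3 acc=0x3FBD9 bytes_emitted=3
After char 7 ('b'=27): chars_in_quartet=4 acc=0xFEF65B -> emit FE F6 5B, reset; bytes_emitted=6
After char 8 ('Z'=25): chars_in_quartet=1 acc=0x19 bytes_emitted=6
After char 9 ('g'=32): chars_in_quartet=2 acc=0x660 bytes_emitted=6
Padding '==': partial quartet acc=0x660 -> emit 66; bytes_emitted=7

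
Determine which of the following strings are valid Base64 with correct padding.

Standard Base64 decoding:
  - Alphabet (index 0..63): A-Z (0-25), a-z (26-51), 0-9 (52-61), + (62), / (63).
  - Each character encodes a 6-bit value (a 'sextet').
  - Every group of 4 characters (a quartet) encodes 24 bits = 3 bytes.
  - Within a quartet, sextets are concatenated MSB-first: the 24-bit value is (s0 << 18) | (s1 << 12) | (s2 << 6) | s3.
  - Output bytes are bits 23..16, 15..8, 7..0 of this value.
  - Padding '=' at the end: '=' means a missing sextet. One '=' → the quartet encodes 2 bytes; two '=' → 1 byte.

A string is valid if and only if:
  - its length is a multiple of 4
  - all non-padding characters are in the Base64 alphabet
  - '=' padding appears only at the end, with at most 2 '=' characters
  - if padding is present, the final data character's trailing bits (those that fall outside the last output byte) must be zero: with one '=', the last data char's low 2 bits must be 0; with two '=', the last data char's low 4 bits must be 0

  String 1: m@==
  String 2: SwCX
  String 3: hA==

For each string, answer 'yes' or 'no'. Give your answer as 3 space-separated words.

String 1: 'm@==' → invalid (bad char(s): ['@'])
String 2: 'SwCX' → valid
String 3: 'hA==' → valid

Answer: no yes yes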